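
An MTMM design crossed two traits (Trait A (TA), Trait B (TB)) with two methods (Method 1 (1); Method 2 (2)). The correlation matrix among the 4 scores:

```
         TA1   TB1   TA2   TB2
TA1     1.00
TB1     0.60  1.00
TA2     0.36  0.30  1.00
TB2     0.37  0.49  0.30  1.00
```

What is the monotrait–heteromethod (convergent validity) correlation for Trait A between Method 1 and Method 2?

Same trait (TA), different methods: r(TA1, TA2) = 0.36.

0.36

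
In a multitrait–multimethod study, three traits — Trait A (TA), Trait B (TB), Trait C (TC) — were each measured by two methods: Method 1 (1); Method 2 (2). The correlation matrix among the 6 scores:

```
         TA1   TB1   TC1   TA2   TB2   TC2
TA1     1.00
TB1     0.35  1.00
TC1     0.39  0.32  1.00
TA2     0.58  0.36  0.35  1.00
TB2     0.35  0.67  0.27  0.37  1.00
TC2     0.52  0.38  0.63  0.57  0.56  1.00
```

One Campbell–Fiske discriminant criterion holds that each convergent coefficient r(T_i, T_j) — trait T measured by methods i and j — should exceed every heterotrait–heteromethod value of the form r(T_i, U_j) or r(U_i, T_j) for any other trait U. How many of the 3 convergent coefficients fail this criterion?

0

Each convergent coefficient versus the relevant comparison correlations:
TA (methods 1·2): 0.58 vs {0.35, 0.36, 0.52, 0.35} → pass.
TB (methods 1·2): 0.67 vs {0.36, 0.35, 0.38, 0.27} → pass.
TC (methods 1·2): 0.63 vs {0.35, 0.52, 0.27, 0.38} → pass.
0 of 3 fail.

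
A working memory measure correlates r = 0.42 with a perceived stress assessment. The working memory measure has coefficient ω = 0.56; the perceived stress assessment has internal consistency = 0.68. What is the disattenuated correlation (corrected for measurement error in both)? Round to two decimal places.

0.68

r_true = r_obs / √(r_xx · r_yy) = 0.42 / √(0.56 × 0.68) = 0.42 / √0.3808 = 0.42 / 0.6171 ≈ 0.68.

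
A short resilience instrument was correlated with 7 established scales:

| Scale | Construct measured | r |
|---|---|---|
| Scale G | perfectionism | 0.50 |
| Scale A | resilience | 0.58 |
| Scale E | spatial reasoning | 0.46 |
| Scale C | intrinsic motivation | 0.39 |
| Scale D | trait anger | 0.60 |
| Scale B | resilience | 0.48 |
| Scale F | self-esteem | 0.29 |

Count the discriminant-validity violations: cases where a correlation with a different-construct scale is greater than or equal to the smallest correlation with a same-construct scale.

Convergent (same construct = resilience): Scale A, Scale B.
Smallest convergent = 0.48. Discriminant values: 0.50, 0.46, 0.39, 0.60, 0.29; count ≥ 0.48 → 2.

2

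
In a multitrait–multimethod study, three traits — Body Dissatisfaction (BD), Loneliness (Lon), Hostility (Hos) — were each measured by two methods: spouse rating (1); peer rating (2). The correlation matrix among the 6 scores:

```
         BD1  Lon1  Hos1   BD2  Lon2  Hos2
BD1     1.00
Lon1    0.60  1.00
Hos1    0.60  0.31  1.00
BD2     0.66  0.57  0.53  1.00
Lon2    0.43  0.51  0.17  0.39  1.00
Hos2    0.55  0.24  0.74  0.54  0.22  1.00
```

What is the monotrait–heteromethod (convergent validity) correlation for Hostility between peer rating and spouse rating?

0.74

Same trait (Hos), different methods: r(Hos2, Hos1) = 0.74.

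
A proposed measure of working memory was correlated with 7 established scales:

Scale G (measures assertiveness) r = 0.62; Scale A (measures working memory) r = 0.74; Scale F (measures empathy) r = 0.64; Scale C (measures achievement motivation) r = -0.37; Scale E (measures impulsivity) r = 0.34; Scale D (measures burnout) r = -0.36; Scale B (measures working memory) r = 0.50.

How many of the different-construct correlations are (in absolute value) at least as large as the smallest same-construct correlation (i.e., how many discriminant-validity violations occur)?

Convergent (same construct = working memory): Scale A, Scale B.
Smallest convergent = 0.50. Discriminant |r|: 0.62, 0.64, 0.37, 0.34, 0.36; count ≥ 0.50 → 2.

2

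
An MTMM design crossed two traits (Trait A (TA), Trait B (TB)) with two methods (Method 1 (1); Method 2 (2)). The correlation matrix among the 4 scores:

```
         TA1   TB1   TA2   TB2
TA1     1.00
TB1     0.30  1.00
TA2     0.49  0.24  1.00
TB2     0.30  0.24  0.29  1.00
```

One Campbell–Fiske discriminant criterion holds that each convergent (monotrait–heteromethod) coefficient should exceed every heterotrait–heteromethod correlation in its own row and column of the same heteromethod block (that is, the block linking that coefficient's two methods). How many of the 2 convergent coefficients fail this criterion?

1

Checking each validity diagonal entry against its comparison values:
TA (methods 1·2): 0.49 vs {0.30, 0.24} → pass.
TB (methods 1·2): 0.24 vs {0.24, 0.30} → fail.
1 of 2 fail.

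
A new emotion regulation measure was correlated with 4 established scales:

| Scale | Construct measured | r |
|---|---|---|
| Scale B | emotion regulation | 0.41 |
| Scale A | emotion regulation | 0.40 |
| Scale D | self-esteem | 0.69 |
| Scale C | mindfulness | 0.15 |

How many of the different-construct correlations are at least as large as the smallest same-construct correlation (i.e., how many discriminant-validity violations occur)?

1

Convergent (same construct = emotion regulation): Scale B, Scale A.
Smallest convergent = 0.40. Discriminant values: 0.69, 0.15; count ≥ 0.40 → 1.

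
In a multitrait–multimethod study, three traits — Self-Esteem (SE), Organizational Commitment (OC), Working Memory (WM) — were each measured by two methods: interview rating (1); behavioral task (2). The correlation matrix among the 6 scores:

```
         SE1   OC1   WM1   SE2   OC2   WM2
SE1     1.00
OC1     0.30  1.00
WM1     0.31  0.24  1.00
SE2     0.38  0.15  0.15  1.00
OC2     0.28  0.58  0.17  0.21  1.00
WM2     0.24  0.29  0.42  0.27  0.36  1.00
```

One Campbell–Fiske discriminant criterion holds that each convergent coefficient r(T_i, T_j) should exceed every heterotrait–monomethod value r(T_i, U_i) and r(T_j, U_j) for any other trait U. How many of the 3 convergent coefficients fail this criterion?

Checking each validity diagonal entry against its comparison values:
SE (methods 1·2): 0.38 vs {0.30, 0.21, 0.31, 0.27} → pass.
OC (methods 1·2): 0.58 vs {0.30, 0.21, 0.24, 0.36} → pass.
WM (methods 1·2): 0.42 vs {0.31, 0.27, 0.24, 0.36} → pass.
0 of 3 fail.

0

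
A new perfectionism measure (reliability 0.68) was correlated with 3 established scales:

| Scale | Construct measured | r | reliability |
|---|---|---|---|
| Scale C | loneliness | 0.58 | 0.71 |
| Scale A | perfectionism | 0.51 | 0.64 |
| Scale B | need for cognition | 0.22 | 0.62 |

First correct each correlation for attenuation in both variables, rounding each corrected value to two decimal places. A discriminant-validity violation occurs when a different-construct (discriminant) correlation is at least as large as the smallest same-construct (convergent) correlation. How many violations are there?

Disattenuated r (r / √(r_scale · r_new)):
  Scale C (disc): 0.58 / √(0.71·0.68) = 0.83
  Scale A (conv): 0.51 / √(0.64·0.68) = 0.77
  Scale B (disc): 0.22 / √(0.62·0.68) = 0.34
Smallest convergent = 0.77. Discriminant values: 0.83, 0.34; count ≥ 0.77 → 1.

1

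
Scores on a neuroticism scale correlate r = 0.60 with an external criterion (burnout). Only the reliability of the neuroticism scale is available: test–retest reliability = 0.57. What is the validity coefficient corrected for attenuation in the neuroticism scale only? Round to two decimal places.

0.79

Single correction: r_c = r_obs / √r_xx = 0.60 / √0.57 = 0.60 / 0.7550 ≈ 0.79.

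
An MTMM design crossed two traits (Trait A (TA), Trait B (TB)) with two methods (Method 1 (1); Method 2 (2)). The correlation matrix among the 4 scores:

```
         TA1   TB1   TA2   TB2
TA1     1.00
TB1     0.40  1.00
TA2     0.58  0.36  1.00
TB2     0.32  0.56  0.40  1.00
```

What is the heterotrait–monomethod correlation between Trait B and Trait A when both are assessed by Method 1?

0.40

Different traits, same method: r(TB1, TA1) = 0.40.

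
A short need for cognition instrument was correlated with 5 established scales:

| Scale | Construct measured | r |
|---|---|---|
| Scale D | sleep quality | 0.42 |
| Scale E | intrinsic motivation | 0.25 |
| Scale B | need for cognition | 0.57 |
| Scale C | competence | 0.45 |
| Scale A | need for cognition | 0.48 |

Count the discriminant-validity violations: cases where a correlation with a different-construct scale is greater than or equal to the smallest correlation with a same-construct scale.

Convergent (same construct = need for cognition): Scale B, Scale A.
Smallest convergent = 0.48. Discriminant values: 0.42, 0.25, 0.45; count ≥ 0.48 → 0.

0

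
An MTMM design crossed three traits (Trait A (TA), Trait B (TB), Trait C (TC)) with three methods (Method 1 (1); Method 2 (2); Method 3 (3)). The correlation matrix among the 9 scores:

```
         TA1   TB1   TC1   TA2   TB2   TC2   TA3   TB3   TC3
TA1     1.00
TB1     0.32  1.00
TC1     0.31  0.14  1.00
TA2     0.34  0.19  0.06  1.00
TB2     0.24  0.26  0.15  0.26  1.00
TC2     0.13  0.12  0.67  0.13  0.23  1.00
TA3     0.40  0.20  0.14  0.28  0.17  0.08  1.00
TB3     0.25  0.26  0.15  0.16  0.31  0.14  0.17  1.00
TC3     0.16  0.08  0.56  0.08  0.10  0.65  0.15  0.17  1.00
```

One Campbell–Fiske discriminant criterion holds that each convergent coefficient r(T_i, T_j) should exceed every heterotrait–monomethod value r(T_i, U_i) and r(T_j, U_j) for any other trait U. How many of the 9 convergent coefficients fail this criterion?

Convergent coefficients and their comparison sets:
TA (methods 1·2): 0.34 vs {0.32, 0.26, 0.31, 0.13} → pass.
TA (methods 1·3): 0.40 vs {0.32, 0.17, 0.31, 0.15} → pass.
TA (methods 2·3): 0.28 vs {0.26, 0.17, 0.13, 0.15} → pass.
TB (methods 1·2): 0.26 vs {0.32, 0.26, 0.14, 0.23} → fail.
TB (methods 1·3): 0.26 vs {0.32, 0.17, 0.14, 0.17} → fail.
TB (methods 2·3): 0.31 vs {0.26, 0.17, 0.23, 0.17} → pass.
TC (methods 1·2): 0.67 vs {0.31, 0.13, 0.14, 0.23} → pass.
TC (methods 1·3): 0.56 vs {0.31, 0.15, 0.14, 0.17} → pass.
TC (methods 2·3): 0.65 vs {0.13, 0.15, 0.23, 0.17} → pass.
2 of 9 fail.

2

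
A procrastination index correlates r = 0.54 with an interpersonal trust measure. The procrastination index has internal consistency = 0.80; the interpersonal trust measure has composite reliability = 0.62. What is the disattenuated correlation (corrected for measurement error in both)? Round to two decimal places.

0.77

r_true = r_obs / √(r_xx · r_yy) = 0.54 / √(0.80 × 0.62) = 0.54 / √0.4960 = 0.54 / 0.7043 ≈ 0.77.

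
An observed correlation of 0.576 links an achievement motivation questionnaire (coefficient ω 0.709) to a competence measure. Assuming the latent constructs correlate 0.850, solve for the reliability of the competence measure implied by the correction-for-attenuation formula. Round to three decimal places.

r_true = r_obs / √(r_xx · r_yy) ⇒ 0.850 = 0.576 / √(0.709 · r_yy).
√(0.709 · r_yy) = 0.576 / 0.850 = 0.6776; 0.709 · r_yy = 0.4591; r_yy = 0.4591 / 0.709 ≈ 0.648.

0.648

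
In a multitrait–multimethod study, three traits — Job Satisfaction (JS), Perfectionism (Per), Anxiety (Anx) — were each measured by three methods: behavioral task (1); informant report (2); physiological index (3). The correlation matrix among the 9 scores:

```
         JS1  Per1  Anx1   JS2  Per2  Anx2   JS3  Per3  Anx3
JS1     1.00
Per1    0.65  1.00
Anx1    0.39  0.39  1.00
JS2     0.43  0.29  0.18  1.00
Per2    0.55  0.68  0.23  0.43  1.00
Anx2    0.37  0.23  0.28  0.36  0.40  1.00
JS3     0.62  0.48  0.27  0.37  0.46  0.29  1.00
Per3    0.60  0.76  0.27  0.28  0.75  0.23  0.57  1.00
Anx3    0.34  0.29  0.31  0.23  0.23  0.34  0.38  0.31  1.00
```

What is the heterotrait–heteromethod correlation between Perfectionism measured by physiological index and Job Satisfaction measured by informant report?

0.28

Different traits and methods: r(Per3, JS2) = 0.28.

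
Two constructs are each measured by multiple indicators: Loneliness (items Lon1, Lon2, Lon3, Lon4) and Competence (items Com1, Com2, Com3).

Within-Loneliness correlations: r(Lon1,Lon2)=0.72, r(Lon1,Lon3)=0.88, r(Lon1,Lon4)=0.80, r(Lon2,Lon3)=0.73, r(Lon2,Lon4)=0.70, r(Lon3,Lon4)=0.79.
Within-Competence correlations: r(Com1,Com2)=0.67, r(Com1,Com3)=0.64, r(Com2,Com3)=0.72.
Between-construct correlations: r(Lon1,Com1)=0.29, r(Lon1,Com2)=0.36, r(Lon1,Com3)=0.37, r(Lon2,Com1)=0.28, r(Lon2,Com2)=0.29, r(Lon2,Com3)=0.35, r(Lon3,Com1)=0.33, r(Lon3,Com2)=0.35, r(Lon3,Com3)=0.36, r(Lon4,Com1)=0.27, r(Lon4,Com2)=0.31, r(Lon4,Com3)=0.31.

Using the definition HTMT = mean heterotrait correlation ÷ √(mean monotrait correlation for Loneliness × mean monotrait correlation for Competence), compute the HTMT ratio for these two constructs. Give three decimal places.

0.447

Between-construct mean = 3.87/12 = 0.3225.
Mean within-Lon = 4.62/6 = 0.7700; mean within-Com = 2.03/3 = 0.6767.
Geometric mean = √(0.7700 × 0.6767) = 0.7218.
HTMT = 0.3225 / 0.7218 = 0.447.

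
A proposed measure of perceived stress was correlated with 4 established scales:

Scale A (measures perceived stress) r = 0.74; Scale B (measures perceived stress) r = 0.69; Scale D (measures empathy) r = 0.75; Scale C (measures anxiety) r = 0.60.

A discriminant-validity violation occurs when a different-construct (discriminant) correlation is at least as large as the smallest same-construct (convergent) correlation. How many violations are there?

1

Convergent (same construct = perceived stress): Scale A, Scale B.
Smallest convergent = 0.69. Discriminant values: 0.75, 0.60; count ≥ 0.69 → 1.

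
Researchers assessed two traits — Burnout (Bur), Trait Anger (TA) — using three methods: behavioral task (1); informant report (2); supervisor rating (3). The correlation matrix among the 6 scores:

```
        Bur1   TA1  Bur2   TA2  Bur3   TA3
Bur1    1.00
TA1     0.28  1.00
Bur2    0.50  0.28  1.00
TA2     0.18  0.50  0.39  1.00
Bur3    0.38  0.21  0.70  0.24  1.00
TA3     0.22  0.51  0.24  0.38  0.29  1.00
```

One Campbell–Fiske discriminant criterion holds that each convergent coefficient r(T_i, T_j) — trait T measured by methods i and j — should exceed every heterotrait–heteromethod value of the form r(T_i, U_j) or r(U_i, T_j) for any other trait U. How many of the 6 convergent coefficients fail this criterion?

Convergent coefficients and their comparison sets:
Bur (methods 1·2): 0.50 vs {0.18, 0.28} → pass.
Bur (methods 1·3): 0.38 vs {0.22, 0.21} → pass.
Bur (methods 2·3): 0.70 vs {0.24, 0.24} → pass.
TA (methods 1·2): 0.50 vs {0.28, 0.18} → pass.
TA (methods 1·3): 0.51 vs {0.21, 0.22} → pass.
TA (methods 2·3): 0.38 vs {0.24, 0.24} → pass.
0 of 6 fail.

0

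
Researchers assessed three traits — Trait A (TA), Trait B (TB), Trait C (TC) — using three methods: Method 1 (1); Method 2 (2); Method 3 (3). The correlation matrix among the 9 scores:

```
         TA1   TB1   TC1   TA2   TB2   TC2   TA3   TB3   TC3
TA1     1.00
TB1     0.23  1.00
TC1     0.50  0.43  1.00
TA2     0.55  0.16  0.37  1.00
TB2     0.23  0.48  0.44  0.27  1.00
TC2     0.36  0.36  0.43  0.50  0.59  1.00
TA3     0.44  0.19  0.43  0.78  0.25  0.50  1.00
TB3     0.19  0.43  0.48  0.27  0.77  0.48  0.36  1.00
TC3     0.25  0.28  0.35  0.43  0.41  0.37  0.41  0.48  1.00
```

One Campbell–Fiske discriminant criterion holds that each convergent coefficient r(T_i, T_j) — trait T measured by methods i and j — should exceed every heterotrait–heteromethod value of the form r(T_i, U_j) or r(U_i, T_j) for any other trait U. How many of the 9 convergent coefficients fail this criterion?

4

Checking each validity diagonal entry against its comparison values:
TA (methods 1·2): 0.55 vs {0.23, 0.16, 0.36, 0.37} → pass.
TA (methods 1·3): 0.44 vs {0.19, 0.19, 0.25, 0.43} → pass.
TA (methods 2·3): 0.78 vs {0.27, 0.25, 0.43, 0.50} → pass.
TB (methods 1·2): 0.48 vs {0.16, 0.23, 0.36, 0.44} → pass.
TB (methods 1·3): 0.43 vs {0.19, 0.19, 0.28, 0.48} → fail.
TB (methods 2·3): 0.77 vs {0.25, 0.27, 0.41, 0.48} → pass.
TC (methods 1·2): 0.43 vs {0.37, 0.36, 0.44, 0.36} → fail.
TC (methods 1·3): 0.35 vs {0.43, 0.25, 0.48, 0.28} → fail.
TC (methods 2·3): 0.37 vs {0.50, 0.43, 0.48, 0.41} → fail.
4 of 9 fail.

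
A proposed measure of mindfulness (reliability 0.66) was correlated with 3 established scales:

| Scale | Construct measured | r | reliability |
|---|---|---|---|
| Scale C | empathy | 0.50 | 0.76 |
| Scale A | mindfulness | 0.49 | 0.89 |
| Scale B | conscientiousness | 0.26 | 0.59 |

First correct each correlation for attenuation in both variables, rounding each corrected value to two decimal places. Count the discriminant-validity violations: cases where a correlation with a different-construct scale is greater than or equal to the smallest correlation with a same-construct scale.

1

Disattenuated r (r / √(r_scale · r_new)):
  Scale C (disc): 0.50 / √(0.76·0.66) = 0.71
  Scale A (conv): 0.49 / √(0.89·0.66) = 0.64
  Scale B (disc): 0.26 / √(0.59·0.66) = 0.42
Smallest convergent = 0.64. Discriminant values: 0.71, 0.42; count ≥ 0.64 → 1.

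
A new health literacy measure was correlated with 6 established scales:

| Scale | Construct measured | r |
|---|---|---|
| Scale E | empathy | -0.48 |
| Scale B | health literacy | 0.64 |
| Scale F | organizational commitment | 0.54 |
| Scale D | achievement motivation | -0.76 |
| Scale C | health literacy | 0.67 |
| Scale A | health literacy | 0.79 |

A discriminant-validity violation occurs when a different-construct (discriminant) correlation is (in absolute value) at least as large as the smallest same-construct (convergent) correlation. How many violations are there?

1

Convergent (same construct = health literacy): Scale B, Scale C, Scale A.
Smallest convergent = 0.64. Discriminant |r|: 0.48, 0.54, 0.76; count ≥ 0.64 → 1.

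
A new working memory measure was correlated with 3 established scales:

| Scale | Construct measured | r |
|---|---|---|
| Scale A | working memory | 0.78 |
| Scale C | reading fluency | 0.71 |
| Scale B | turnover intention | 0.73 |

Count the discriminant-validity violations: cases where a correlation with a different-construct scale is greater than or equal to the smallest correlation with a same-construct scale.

Convergent (same construct = working memory): Scale A.
Smallest convergent = 0.78. Discriminant values: 0.71, 0.73; count ≥ 0.78 → 0.

0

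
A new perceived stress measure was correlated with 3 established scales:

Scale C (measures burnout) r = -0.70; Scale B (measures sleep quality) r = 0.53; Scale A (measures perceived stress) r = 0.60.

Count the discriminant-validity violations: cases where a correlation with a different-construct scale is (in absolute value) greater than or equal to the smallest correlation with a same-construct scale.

1

Convergent (same construct = perceived stress): Scale A.
Smallest convergent = 0.60. Discriminant |r|: 0.70, 0.53; count ≥ 0.60 → 1.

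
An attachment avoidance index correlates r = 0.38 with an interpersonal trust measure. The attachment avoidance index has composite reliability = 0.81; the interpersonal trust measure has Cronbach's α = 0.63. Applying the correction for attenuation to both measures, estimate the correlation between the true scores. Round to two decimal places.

r_true = r_obs / √(r_xx · r_yy) = 0.38 / √(0.81 × 0.63) = 0.38 / √0.5103 = 0.38 / 0.7144 ≈ 0.53.

0.53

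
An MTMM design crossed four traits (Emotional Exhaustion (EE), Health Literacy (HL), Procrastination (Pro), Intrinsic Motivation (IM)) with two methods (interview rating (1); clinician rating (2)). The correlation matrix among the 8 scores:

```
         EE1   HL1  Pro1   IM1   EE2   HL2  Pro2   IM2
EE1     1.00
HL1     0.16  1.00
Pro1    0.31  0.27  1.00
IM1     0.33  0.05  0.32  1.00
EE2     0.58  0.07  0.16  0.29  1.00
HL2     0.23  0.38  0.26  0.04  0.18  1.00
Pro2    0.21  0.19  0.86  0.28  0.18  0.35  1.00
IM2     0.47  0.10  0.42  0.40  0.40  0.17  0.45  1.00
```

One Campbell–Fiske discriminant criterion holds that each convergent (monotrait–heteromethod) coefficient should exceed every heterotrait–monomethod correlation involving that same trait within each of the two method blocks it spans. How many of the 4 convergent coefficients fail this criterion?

1

Each convergent coefficient versus the relevant comparison correlations:
EE (methods 1·2): 0.58 vs {0.16, 0.18, 0.31, 0.18, 0.33, 0.40} → pass.
HL (methods 1·2): 0.38 vs {0.16, 0.18, 0.27, 0.35, 0.05, 0.17} → pass.
Pro (methods 1·2): 0.86 vs {0.31, 0.18, 0.27, 0.35, 0.32, 0.45} → pass.
IM (methods 1·2): 0.40 vs {0.33, 0.40, 0.05, 0.17, 0.32, 0.45} → fail.
1 of 4 fail.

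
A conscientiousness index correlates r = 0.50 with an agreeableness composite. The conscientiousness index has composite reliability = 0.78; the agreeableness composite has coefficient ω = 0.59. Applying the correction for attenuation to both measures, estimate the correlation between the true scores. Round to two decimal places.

r_true = r_obs / √(r_xx · r_yy) = 0.50 / √(0.78 × 0.59) = 0.50 / √0.4602 = 0.50 / 0.6784 ≈ 0.74.

0.74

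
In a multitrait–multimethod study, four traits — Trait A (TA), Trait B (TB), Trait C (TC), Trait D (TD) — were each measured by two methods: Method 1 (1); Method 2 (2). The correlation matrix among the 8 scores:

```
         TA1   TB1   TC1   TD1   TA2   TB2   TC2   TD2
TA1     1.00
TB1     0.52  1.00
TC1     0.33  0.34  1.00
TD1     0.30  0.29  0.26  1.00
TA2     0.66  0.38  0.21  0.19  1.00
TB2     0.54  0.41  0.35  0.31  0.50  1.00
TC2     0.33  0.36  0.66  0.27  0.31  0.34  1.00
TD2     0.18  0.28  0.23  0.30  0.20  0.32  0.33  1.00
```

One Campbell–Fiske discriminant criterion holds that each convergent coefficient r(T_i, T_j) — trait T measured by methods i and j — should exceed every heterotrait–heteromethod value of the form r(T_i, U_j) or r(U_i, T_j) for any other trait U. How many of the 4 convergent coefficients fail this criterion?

Checking each validity diagonal entry against its comparison values:
TA (methods 1·2): 0.66 vs {0.54, 0.38, 0.33, 0.21, 0.18, 0.19} → pass.
TB (methods 1·2): 0.41 vs {0.38, 0.54, 0.36, 0.35, 0.28, 0.31} → fail.
TC (methods 1·2): 0.66 vs {0.21, 0.33, 0.35, 0.36, 0.23, 0.27} → pass.
TD (methods 1·2): 0.30 vs {0.19, 0.18, 0.31, 0.28, 0.27, 0.23} → fail.
2 of 4 fail.

2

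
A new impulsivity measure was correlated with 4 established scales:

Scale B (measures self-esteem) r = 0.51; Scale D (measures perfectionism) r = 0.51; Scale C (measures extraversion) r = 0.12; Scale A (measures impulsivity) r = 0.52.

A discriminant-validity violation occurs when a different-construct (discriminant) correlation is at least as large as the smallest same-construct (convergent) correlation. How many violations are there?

0

Convergent (same construct = impulsivity): Scale A.
Smallest convergent = 0.52. Discriminant values: 0.51, 0.51, 0.12; count ≥ 0.52 → 0.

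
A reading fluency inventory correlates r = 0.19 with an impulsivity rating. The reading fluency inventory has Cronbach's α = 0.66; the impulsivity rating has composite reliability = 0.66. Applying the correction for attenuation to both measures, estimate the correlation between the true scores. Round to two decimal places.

0.29

r_true = r_obs / √(r_xx · r_yy) = 0.19 / √(0.66 × 0.66) = 0.19 / √0.4356 = 0.19 / 0.6600 ≈ 0.29.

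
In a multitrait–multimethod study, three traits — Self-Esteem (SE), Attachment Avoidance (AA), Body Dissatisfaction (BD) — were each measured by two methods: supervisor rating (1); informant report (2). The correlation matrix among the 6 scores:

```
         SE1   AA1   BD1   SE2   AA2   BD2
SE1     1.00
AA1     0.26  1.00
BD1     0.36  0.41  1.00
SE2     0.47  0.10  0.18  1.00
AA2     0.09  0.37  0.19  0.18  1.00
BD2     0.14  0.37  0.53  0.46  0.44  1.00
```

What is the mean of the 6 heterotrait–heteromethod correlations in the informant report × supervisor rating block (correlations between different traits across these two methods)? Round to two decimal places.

HTHM values (method 2 × method 1): 0.10, 0.18, 0.09, 0.19, 0.14, 0.37; mean = 1.07/6 = 0.18.

0.18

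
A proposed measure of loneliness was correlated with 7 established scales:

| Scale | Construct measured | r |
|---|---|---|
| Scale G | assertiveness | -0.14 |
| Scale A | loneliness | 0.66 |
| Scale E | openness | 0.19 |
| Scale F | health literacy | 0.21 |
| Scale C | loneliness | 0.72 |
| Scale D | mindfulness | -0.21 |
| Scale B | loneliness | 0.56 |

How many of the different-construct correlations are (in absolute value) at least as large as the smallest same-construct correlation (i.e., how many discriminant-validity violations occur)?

Convergent (same construct = loneliness): Scale A, Scale C, Scale B.
Smallest convergent = 0.56. Discriminant |r|: 0.14, 0.19, 0.21, 0.21; count ≥ 0.56 → 0.

0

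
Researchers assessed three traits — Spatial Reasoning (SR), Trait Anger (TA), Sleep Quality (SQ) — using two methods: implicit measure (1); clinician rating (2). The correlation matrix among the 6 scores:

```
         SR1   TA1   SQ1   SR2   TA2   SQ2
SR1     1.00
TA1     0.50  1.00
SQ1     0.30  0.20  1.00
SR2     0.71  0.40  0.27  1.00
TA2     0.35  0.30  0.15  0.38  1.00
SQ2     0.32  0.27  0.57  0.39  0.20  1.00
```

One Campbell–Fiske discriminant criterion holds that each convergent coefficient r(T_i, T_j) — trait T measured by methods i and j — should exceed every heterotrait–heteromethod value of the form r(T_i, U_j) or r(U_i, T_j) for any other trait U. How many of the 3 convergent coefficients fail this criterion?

Checking each validity diagonal entry against its comparison values:
SR (methods 1·2): 0.71 vs {0.35, 0.40, 0.32, 0.27} → pass.
TA (methods 1·2): 0.30 vs {0.40, 0.35, 0.27, 0.15} → fail.
SQ (methods 1·2): 0.57 vs {0.27, 0.32, 0.15, 0.27} → pass.
1 of 3 fail.

1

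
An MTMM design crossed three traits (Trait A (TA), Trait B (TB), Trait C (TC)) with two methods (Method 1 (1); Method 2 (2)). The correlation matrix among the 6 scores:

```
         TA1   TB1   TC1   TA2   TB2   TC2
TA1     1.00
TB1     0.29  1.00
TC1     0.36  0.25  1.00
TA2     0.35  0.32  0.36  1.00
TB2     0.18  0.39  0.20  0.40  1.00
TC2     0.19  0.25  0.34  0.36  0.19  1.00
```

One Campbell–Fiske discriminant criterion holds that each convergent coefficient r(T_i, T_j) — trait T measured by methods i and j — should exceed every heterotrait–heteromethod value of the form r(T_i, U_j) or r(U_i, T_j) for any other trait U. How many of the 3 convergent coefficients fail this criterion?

2

Each convergent coefficient versus the relevant comparison correlations:
TA (methods 1·2): 0.35 vs {0.18, 0.32, 0.19, 0.36} → fail.
TB (methods 1·2): 0.39 vs {0.32, 0.18, 0.25, 0.20} → pass.
TC (methods 1·2): 0.34 vs {0.36, 0.19, 0.20, 0.25} → fail.
2 of 3 fail.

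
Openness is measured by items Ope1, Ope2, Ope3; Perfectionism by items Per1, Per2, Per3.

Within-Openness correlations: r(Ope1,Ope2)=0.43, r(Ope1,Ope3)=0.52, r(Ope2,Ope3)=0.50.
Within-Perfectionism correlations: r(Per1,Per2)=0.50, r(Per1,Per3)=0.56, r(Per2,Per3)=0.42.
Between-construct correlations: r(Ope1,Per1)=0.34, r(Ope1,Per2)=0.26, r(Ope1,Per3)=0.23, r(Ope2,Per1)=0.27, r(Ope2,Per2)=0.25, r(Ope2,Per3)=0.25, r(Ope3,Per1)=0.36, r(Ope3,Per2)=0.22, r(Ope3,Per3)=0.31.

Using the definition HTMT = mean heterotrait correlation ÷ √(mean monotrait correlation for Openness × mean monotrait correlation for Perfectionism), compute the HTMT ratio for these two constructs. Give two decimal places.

0.57

Mean heterotrait r = 2.49/9 = 0.2767.
Mean within-Ope = 1.45/3 = 0.4833; mean within-Per = 1.48/3 = 0.4933.
Geometric mean = √(0.4833 × 0.4933) = 0.4883.
HTMT = 0.2767 / 0.4883 = 0.57.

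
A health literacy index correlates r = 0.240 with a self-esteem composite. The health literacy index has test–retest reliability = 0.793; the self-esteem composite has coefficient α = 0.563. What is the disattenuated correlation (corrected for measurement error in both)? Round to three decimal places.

r_true = r_obs / √(r_xx · r_yy) = 0.240 / √(0.793 × 0.563) = 0.240 / √0.446459 = 0.240 / 0.6682 ≈ 0.359.

0.359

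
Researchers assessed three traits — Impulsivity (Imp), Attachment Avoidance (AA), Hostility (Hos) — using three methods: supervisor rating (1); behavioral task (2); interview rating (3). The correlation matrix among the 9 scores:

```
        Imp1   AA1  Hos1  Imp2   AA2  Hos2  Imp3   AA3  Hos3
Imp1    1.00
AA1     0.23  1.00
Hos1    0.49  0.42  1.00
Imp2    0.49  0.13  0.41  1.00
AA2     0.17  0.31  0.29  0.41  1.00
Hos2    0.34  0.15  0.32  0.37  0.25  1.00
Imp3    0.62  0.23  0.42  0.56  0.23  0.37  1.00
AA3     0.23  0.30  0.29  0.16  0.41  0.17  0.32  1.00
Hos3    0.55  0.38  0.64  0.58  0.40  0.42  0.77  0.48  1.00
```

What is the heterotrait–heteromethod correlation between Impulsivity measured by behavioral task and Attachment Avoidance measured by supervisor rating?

Different traits and methods: r(Imp2, AA1) = 0.13.

0.13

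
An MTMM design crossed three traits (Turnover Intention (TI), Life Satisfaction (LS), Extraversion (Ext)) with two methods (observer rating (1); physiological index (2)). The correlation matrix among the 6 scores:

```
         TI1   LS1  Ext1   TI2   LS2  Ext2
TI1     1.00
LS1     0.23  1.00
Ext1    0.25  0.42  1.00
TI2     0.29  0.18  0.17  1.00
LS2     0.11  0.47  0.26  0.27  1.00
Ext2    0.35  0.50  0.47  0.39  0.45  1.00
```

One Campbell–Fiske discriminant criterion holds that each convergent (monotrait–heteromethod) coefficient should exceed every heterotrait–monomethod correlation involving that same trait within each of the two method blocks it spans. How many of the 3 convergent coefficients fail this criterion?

Convergent coefficients and their comparison sets:
TI (methods 1·2): 0.29 vs {0.23, 0.27, 0.25, 0.39} → fail.
LS (methods 1·2): 0.47 vs {0.23, 0.27, 0.42, 0.45} → pass.
Ext (methods 1·2): 0.47 vs {0.25, 0.39, 0.42, 0.45} → pass.
1 of 3 fail.

1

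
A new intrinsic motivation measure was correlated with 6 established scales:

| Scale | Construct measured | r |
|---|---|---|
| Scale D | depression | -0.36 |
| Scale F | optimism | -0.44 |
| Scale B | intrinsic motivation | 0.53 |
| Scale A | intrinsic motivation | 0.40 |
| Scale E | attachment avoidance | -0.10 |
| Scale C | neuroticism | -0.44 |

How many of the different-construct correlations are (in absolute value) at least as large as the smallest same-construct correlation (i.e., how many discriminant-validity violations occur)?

Convergent (same construct = intrinsic motivation): Scale B, Scale A.
Smallest convergent = 0.40. Discriminant |r|: 0.36, 0.44, 0.10, 0.44; count ≥ 0.40 → 2.

2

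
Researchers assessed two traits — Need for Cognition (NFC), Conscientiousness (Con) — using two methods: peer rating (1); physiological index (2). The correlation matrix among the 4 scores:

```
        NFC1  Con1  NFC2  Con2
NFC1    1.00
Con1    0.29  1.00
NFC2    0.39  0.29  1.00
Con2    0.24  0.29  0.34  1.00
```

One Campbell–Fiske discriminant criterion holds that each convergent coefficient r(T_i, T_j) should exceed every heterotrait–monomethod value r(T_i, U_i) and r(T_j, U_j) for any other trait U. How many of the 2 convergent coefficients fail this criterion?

1

Convergent coefficients and their comparison sets:
NFC (methods 1·2): 0.39 vs {0.29, 0.34} → pass.
Con (methods 1·2): 0.29 vs {0.29, 0.34} → fail.
1 of 2 fail.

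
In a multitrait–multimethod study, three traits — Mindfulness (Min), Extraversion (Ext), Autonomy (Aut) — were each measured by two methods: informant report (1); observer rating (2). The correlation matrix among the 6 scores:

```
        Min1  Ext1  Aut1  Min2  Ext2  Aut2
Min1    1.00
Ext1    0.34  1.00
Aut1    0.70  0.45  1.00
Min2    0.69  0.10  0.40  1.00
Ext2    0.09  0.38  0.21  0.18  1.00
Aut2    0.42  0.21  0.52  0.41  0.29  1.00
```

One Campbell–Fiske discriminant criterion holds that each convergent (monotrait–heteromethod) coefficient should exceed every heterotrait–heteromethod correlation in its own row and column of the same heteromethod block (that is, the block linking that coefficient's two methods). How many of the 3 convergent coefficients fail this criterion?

0

Each convergent coefficient versus the relevant comparison correlations:
Min (methods 1·2): 0.69 vs {0.09, 0.10, 0.42, 0.40} → pass.
Ext (methods 1·2): 0.38 vs {0.10, 0.09, 0.21, 0.21} → pass.
Aut (methods 1·2): 0.52 vs {0.40, 0.42, 0.21, 0.21} → pass.
0 of 3 fail.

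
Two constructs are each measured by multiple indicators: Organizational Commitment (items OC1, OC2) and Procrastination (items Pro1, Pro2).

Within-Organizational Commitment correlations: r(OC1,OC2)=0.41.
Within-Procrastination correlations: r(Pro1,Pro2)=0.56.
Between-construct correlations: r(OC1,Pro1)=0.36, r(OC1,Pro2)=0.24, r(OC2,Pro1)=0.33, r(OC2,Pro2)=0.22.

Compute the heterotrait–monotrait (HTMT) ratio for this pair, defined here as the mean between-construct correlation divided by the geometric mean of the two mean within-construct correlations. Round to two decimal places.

Mean heterotrait r = 1.15/4 = 0.2875.
Mean within-OC = 0.41/1 = 0.4100; mean within-Pro = 0.56/1 = 0.5600.
Geometric mean = √(0.4100 × 0.5600) = 0.4792.
HTMT = 0.2875 / 0.4792 = 0.60.

0.60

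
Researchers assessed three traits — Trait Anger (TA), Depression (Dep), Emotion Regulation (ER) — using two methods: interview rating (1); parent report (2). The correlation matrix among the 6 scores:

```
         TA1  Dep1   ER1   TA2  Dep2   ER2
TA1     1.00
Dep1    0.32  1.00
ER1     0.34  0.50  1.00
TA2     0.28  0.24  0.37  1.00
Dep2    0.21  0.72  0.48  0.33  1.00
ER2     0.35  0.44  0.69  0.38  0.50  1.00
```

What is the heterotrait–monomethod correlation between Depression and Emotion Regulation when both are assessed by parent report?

0.50

Different traits, same method: r(Dep2, ER2) = 0.50.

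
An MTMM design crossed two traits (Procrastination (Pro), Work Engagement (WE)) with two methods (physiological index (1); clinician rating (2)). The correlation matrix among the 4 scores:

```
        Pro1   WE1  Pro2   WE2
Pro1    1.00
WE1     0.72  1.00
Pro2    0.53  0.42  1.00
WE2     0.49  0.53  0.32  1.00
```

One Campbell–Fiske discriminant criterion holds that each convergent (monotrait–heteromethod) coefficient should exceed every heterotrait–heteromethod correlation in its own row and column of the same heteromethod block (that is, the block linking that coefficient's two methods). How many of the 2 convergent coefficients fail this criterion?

Each convergent coefficient versus the relevant comparison correlations:
Pro (methods 1·2): 0.53 vs {0.49, 0.42} → pass.
WE (methods 1·2): 0.53 vs {0.42, 0.49} → pass.
0 of 2 fail.

0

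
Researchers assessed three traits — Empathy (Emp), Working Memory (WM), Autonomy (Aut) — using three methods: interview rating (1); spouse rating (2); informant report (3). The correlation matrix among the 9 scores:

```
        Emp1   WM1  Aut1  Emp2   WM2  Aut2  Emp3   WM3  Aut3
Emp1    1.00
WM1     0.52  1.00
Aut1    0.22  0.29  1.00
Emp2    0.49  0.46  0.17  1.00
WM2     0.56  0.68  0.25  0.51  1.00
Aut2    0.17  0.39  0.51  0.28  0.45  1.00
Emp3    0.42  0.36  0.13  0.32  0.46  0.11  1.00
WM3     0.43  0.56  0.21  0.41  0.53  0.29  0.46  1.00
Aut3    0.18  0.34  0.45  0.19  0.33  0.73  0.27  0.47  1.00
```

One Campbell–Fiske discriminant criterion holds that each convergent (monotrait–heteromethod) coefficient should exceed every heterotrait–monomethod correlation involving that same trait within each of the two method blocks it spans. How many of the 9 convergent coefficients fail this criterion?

Convergent coefficients and their comparison sets:
Emp (methods 1·2): 0.49 vs {0.52, 0.51, 0.22, 0.28} → fail.
Emp (methods 1·3): 0.42 vs {0.52, 0.46, 0.22, 0.27} → fail.
Emp (methods 2·3): 0.32 vs {0.51, 0.46, 0.28, 0.27} → fail.
WM (methods 1·2): 0.68 vs {0.52, 0.51, 0.29, 0.45} → pass.
WM (methods 1·3): 0.56 vs {0.52, 0.46, 0.29, 0.47} → pass.
WM (methods 2·3): 0.53 vs {0.51, 0.46, 0.45, 0.47} → pass.
Aut (methods 1·2): 0.51 vs {0.22, 0.28, 0.29, 0.45} → pass.
Aut (methods 1·3): 0.45 vs {0.22, 0.27, 0.29, 0.47} → fail.
Aut (methods 2·3): 0.73 vs {0.28, 0.27, 0.45, 0.47} → pass.
4 of 9 fail.

4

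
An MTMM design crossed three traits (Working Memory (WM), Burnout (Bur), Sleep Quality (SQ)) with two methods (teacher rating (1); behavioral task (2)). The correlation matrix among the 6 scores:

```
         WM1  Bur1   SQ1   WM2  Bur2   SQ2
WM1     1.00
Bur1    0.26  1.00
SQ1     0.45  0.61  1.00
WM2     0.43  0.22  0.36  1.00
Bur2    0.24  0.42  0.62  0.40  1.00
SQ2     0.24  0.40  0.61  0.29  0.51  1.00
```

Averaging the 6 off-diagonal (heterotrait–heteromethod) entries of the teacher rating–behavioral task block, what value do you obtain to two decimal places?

0.35

HTHM values (method 1 × method 2): 0.24, 0.24, 0.22, 0.40, 0.36, 0.62; mean = 2.08/6 = 0.35.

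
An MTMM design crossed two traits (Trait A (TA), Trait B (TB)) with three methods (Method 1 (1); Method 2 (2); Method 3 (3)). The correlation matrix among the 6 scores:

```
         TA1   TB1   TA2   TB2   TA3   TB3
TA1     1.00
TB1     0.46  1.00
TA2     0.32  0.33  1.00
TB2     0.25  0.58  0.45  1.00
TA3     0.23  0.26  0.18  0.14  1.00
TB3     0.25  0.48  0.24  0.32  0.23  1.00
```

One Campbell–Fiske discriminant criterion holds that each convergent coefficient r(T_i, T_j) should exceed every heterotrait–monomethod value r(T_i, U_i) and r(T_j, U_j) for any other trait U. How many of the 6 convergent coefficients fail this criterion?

4

Checking each validity diagonal entry against its comparison values:
TA (methods 1·2): 0.32 vs {0.46, 0.45} → fail.
TA (methods 1·3): 0.23 vs {0.46, 0.23} → fail.
TA (methods 2·3): 0.18 vs {0.45, 0.23} → fail.
TB (methods 1·2): 0.58 vs {0.46, 0.45} → pass.
TB (methods 1·3): 0.48 vs {0.46, 0.23} → pass.
TB (methods 2·3): 0.32 vs {0.45, 0.23} → fail.
4 of 6 fail.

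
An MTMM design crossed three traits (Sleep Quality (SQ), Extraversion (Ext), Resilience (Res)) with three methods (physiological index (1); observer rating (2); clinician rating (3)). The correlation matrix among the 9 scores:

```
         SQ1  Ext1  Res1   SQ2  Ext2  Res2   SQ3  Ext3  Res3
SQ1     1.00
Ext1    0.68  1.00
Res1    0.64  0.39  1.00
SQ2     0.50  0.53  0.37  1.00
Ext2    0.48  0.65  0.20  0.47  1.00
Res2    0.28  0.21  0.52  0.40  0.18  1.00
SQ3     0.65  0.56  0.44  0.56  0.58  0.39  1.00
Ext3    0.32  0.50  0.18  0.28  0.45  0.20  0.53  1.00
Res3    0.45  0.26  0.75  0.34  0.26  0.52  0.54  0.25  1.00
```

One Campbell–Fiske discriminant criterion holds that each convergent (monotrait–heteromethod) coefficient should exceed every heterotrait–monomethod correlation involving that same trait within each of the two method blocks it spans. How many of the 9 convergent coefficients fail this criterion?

Convergent coefficients and their comparison sets:
SQ (methods 1·2): 0.50 vs {0.68, 0.47, 0.64, 0.40} → fail.
SQ (methods 1·3): 0.65 vs {0.68, 0.53, 0.64, 0.54} → fail.
SQ (methods 2·3): 0.56 vs {0.47, 0.53, 0.40, 0.54} → pass.
Ext (methods 1·2): 0.65 vs {0.68, 0.47, 0.39, 0.18} → fail.
Ext (methods 1·3): 0.50 vs {0.68, 0.53, 0.39, 0.25} → fail.
Ext (methods 2·3): 0.45 vs {0.47, 0.53, 0.18, 0.25} → fail.
Res (methods 1·2): 0.52 vs {0.64, 0.40, 0.39, 0.18} → fail.
Res (methods 1·3): 0.75 vs {0.64, 0.54, 0.39, 0.25} → pass.
Res (methods 2·3): 0.52 vs {0.40, 0.54, 0.18, 0.25} → fail.
7 of 9 fail.

7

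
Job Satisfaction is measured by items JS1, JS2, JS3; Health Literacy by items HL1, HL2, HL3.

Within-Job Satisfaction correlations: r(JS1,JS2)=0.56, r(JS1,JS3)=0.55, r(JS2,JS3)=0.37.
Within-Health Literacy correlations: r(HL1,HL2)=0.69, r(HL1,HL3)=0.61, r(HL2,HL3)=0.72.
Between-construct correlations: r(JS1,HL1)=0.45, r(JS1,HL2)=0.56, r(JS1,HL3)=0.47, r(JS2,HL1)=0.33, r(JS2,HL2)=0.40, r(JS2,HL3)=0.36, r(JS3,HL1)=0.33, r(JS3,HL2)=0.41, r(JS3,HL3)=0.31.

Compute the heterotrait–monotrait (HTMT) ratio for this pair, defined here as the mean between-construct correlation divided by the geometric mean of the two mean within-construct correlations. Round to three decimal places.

Mean between = 3.62/9 = 0.4022.
Mean within-JS = 1.48/3 = 0.4933; mean within-HL = 2.02/3 = 0.6733.
Geometric mean = √(0.4933 × 0.6733) = 0.5763.
HTMT = 0.4022 / 0.5763 = 0.698.

0.698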